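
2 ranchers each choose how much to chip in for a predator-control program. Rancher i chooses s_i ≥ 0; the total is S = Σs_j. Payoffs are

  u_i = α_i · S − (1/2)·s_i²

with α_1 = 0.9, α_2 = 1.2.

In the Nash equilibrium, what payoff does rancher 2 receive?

1.8

Rancher i's FOC: ∂u_i/∂s_i = α_i − s_i = 0, so s_i* = α_i.
NE contributions = (0.9, 1.2); S = 2.1.
u_2 = α_2·S − ½·(s_2)² = 1.2·2.1 − ½·1.2² = 1.8.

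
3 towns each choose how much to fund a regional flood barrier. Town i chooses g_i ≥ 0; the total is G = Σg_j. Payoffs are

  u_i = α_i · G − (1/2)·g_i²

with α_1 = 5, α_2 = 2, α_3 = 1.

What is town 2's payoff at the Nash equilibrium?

14

Town i's FOC: ∂u_i/∂g_i = α_i − g_i = 0, so g_i* = α_i.
NE contributions = (5, 2, 1); G = 8.
u_2 = α_2·G − ½·(g_2)² = 2·8 − ½·2² = 14.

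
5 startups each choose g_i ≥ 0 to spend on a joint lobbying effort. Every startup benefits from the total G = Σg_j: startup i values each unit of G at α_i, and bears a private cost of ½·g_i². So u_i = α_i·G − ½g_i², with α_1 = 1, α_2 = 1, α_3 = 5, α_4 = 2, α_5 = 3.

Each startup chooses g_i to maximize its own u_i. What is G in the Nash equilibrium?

Startup i's FOC: ∂u_i/∂g_i = α_i − g_i = 0, so g_i* = α_i.
NE contributions = (1, 1, 5, 2, 3); G = 12.

12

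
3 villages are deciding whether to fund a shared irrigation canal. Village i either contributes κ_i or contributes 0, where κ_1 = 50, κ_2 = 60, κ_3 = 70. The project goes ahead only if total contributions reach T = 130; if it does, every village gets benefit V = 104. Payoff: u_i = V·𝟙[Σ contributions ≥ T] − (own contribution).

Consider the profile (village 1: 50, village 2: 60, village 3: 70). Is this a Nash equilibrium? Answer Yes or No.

No

Total = 180 ≥ 130: provided.
Village 1 (pledges 50, payoff 54): dropping to 0 → total 130, payoff 104. Profitable deviation.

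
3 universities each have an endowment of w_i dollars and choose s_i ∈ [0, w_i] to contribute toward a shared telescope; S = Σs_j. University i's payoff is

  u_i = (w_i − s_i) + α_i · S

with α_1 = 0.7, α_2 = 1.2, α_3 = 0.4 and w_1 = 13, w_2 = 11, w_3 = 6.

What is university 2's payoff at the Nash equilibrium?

13.2

∂u_i/∂s_i = α_i − 1, so university i contributes w_i if α_i > 1, else 0.
α_i > 1 for i ∈ {2}; NE contributions (0, 11, 0), S = 11.
u_2 = (11 − 11) + 1.2·11 = 13.2.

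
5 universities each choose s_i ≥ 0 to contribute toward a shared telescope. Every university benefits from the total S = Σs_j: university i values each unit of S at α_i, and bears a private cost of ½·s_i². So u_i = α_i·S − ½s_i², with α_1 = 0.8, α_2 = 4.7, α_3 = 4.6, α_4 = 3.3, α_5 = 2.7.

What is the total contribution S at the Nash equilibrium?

University i's FOC: ∂u_i/∂s_i = α_i − s_i = 0, so s_i* = α_i.
NE contributions = (0.8, 4.7, 4.6, 3.3, 2.7); S = 16.1.

16.1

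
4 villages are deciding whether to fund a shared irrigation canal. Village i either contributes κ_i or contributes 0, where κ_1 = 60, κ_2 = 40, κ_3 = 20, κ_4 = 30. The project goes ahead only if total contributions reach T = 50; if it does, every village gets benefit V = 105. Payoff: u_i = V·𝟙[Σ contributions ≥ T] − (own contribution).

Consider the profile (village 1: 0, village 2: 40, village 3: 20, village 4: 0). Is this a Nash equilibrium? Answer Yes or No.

Yes

Total = 60 ≥ 50: provided.
Village 1 (pledges 0, payoff 105): pledging 60 → total 120, payoff 45. No gain.
Village 2 (pledges 40, payoff 65): dropping to 0 → total 20, payoff 0. No gain.
Village 3 (pledges 20, payoff 85): dropping to 0 → total 40, payoff 0. No gain.
Village 4 (pledges 0, payoff 105): pledging 30 → total 90, payoff 75. No gain.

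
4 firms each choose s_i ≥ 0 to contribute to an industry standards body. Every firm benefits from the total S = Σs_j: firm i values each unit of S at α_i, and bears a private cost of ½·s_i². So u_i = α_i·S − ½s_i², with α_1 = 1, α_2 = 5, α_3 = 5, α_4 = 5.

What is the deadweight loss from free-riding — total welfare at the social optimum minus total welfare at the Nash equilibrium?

294

Firm i's FOC: ∂u_i/∂s_i = α_i − s_i = 0, so s_i* = α_i.
NE contributions = (1, 5, 5, 5); S = 16.
W^NE = (Σα)·S − ½Σα_i² = 16² − ½·76 = 218.
Planner sets s_i = Σα_j = 16 for every i, so S^SO = 4·16 = 64.
W^SO = (Σα)·S^SO − ½·4·(Σα)² = (4/2)·16² = 512.
Deadweight loss = W^SO − W^NE = 294.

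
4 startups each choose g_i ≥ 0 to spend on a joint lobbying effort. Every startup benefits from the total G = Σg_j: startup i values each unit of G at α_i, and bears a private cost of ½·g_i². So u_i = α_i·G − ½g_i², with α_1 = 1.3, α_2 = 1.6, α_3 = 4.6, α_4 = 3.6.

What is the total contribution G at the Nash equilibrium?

Startup i's FOC: ∂u_i/∂g_i = α_i − g_i = 0, so g_i* = α_i.
NE contributions = (1.3, 1.6, 4.6, 3.6); G = 11.1.

11.1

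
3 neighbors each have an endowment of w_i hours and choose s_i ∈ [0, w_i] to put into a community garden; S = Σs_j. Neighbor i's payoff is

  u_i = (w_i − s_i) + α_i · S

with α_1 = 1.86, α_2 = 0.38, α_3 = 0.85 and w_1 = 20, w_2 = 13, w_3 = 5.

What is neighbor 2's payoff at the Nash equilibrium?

∂u_i/∂s_i = α_i − 1, so neighbor i contributes w_i if α_i > 1, else 0.
α_i > 1 for i ∈ {1}; NE contributions (20, 0, 0), S = 20.
u_2 = (13 − 0) + 0.38·20 = 20.6.

20.6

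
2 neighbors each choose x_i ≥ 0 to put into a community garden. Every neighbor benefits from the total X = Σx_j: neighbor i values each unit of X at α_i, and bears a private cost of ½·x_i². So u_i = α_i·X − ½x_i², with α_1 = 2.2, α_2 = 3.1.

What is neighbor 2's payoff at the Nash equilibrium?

11.625

Neighbor i's FOC: ∂u_i/∂x_i = α_i − x_i = 0, so x_i* = α_i.
NE contributions = (2.2, 3.1); X = 5.3.
u_2 = α_2·X − ½·(x_2)² = 3.1·5.3 − ½·3.1² = 11.625.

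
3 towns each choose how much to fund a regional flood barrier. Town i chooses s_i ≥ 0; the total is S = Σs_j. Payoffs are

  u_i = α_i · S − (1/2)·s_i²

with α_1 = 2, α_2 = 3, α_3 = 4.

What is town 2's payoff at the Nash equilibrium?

Town i's FOC: ∂u_i/∂s_i = α_i − s_i = 0, so s_i* = α_i.
NE contributions = (2, 3, 4); S = 9.
u_2 = α_2·S − ½·(s_2)² = 3·9 − ½·3² = 22.5.

22.5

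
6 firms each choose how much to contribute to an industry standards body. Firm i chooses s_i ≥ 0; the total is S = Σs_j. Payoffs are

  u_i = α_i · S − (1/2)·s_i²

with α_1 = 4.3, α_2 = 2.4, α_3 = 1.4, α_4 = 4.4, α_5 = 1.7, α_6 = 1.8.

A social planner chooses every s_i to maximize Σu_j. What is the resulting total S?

Planner FOC: ∂(Σu_j)/∂s_i = (Σα_j) − s_i = 0, so s_i^SO = Σα_j = 16 for every i; S^SO = 96.

96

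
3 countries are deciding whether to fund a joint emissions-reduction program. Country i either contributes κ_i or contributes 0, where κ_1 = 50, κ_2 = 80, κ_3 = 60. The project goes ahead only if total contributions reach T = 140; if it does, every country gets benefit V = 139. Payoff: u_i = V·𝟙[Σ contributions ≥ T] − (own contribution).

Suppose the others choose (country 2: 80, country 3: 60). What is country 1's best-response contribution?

Others' total = 140 ≥ 140; contributing adds cost 50 for no extra benefit.
Best response: 0.

0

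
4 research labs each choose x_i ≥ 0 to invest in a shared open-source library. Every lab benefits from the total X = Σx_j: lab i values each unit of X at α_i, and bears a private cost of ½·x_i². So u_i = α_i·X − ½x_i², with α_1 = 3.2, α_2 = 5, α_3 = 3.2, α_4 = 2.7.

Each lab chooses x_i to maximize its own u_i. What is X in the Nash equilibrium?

Lab i's FOC: ∂u_i/∂x_i = α_i − x_i = 0, so x_i* = α_i.
NE contributions = (3.2, 5, 3.2, 2.7); X = 14.1.

14.1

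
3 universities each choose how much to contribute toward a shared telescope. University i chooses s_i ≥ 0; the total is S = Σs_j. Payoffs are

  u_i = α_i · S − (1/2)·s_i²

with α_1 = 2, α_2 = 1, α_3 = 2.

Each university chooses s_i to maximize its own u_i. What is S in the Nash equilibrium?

University i's FOC: ∂u_i/∂s_i = α_i − s_i = 0, so s_i* = α_i.
NE contributions = (2, 1, 2); S = 5.

5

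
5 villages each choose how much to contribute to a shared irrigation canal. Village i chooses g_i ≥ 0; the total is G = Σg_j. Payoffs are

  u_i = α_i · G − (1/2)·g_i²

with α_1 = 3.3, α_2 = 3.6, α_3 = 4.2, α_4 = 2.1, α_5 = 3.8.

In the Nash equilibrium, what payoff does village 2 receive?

Village i's FOC: ∂u_i/∂g_i = α_i − g_i = 0, so g_i* = α_i.
NE contributions = (3.3, 3.6, 4.2, 2.1, 3.8); G = 17.
u_2 = α_2·G − ½·(g_2)² = 3.6·17 − ½·3.6² = 54.72.

54.72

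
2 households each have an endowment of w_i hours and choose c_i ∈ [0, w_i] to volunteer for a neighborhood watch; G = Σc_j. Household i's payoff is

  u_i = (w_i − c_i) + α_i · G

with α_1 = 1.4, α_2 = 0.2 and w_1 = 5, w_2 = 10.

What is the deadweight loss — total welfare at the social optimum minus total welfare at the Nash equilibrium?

6

∂u_i/∂c_i = α_i − 1, so household i contributes w_i if α_i > 1, else 0.
α_i > 1 for i ∈ {1}; NE contributions (5, 0), G = 5.
W^NE = Σw_i − G^NE + (Σα_i)·G^NE = 15 + 0.6·5 = 18.
Planner: ∂(Σu_j)/∂c_i = Σα_j − 1 = 0.6 > 0, so everyone contributes w_i; G^SO = 15, W^SO = 15 + 0.6·15 = 24.
Deadweight loss = 6.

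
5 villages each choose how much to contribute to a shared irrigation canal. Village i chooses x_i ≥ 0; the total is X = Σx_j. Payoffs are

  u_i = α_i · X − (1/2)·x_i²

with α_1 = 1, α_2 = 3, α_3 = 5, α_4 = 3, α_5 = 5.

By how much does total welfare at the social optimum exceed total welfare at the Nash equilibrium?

Village i's FOC: ∂u_i/∂x_i = α_i − x_i = 0, so x_i* = α_i.
NE contributions = (1, 3, 5, 3, 5); X = 17.
W^NE = (Σα)·X − ½Σα_i² = 17² − ½·69 = 254.5.
Planner sets x_i = Σα_j = 17 for every i, so X^SO = 5·17 = 85.
W^SO = (Σα)·X^SO − ½·5·(Σα)² = (5/2)·17² = 722.5.
Deadweight loss = W^SO − W^NE = 468.

468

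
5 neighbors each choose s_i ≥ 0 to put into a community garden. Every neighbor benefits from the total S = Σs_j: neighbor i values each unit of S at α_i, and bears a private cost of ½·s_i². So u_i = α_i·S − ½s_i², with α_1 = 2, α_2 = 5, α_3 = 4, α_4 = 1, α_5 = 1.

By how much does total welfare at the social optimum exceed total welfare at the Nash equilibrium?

277

Neighbor i's FOC: ∂u_i/∂s_i = α_i − s_i = 0, so s_i* = α_i.
NE contributions = (2, 5, 4, 1, 1); S = 13.
W^NE = (Σα)·S − ½Σα_i² = 13² − ½·47 = 145.5.
Planner sets s_i = Σα_j = 13 for every i, so S^SO = 5·13 = 65.
W^SO = (Σα)·S^SO − ½·5·(Σα)² = (5/2)·13² = 422.5.
Deadweight loss = W^SO − W^NE = 277.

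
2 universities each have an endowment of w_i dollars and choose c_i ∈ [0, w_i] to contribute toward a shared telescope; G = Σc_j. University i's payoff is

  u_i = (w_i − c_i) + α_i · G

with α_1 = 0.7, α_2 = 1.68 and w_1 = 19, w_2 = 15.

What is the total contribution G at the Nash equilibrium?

15

∂u_i/∂c_i = α_i − 1, so university i contributes w_i if α_i > 1, else 0.
α_i > 1 for i ∈ {2}; NE contributions (0, 15), G = 15.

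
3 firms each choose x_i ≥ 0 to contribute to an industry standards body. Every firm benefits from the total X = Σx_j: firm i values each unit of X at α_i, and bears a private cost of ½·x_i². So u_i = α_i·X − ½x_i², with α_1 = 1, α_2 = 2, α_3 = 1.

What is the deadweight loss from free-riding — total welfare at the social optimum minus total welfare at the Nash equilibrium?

Firm i's FOC: ∂u_i/∂x_i = α_i − x_i = 0, so x_i* = α_i.
NE contributions = (1, 2, 1); X = 4.
W^NE = (Σα)·X − ½Σα_i² = 4² − ½·6 = 13.
Planner sets x_i = Σα_j = 4 for every i, so X^SO = 3·4 = 12.
W^SO = (Σα)·X^SO − ½·3·(Σα)² = (3/2)·4² = 24.
Deadweight loss = W^SO − W^NE = 11.

11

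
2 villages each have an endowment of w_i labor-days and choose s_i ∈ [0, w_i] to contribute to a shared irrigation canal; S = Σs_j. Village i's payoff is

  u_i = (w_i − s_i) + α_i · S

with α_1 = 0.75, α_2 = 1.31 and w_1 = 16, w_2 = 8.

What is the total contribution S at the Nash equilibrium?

∂u_i/∂s_i = α_i − 1, so village i contributes w_i if α_i > 1, else 0.
α_i > 1 for i ∈ {2}; NE contributions (0, 8), S = 8.

8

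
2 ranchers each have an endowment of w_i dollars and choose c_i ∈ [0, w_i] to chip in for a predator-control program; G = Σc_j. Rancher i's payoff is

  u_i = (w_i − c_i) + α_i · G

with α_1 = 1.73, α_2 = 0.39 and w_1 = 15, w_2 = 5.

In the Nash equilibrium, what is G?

15

∂u_i/∂c_i = α_i − 1, so rancher i contributes w_i if α_i > 1, else 0.
α_i > 1 for i ∈ {1}; NE contributions (15, 0), G = 15.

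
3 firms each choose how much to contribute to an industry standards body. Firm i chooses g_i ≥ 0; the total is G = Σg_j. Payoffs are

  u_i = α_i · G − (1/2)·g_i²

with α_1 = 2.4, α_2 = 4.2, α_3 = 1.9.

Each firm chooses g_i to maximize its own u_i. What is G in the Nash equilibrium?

8.5

Firm i's FOC: ∂u_i/∂g_i = α_i − g_i = 0, so g_i* = α_i.
NE contributions = (2.4, 4.2, 1.9); G = 8.5.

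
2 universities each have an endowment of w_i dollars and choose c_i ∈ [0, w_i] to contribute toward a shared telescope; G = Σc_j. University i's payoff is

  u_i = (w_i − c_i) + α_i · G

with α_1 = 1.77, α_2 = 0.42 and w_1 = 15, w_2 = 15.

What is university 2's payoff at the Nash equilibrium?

21.3

∂u_i/∂c_i = α_i − 1, so university i contributes w_i if α_i > 1, else 0.
α_i > 1 for i ∈ {1}; NE contributions (15, 0), G = 15.
u_2 = (15 − 0) + 0.42·15 = 21.3.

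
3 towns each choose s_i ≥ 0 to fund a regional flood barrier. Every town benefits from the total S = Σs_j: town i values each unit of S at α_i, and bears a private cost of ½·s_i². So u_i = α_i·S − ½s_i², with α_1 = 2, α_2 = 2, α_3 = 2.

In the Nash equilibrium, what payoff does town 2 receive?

Town i's FOC: ∂u_i/∂s_i = α_i − s_i = 0, so s_i* = α_i.
NE contributions = (2, 2, 2); S = 6.
u_2 = α_2·S − ½·(s_2)² = 2·6 − ½·2² = 10.

10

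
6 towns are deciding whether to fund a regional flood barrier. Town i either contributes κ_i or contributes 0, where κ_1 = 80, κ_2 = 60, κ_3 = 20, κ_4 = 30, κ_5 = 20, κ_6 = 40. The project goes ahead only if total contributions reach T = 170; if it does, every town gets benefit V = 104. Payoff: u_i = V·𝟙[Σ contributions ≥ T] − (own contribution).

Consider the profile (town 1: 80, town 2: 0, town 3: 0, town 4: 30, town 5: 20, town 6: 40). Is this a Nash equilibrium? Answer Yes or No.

Total = 170 ≥ 170: provided.
Town 1 (pledges 80, payoff 24): dropping to 0 → total 90, payoff 0. No gain.
Town 2 (pledges 0, payoff 104): pledging 60 → total 230, payoff 44. No gain.
Town 3 (pledges 0, payoff 104): pledging 20 → total 190, payoff 84. No gain.
Town 4 (pledges 30, payoff 74): dropping to 0 → total 140, payoff 0. No gain.
Town 5 (pledges 20, payoff 84): dropping to 0 → total 150, payoff 0. No gain.
Town 6 (pledges 40, payoff 64): dropping to 0 → total 130, payoff 0. No gain.

Yes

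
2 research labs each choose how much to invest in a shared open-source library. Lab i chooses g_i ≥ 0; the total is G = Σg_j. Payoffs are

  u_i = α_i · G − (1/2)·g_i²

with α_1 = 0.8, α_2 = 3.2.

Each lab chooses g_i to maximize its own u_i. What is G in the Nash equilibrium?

Lab i's FOC: ∂u_i/∂g_i = α_i − g_i = 0, so g_i* = α_i.
NE contributions = (0.8, 3.2); G = 4.

4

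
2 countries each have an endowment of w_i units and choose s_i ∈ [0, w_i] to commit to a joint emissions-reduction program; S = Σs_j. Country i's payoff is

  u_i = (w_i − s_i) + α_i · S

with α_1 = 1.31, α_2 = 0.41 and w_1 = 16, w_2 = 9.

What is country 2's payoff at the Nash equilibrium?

15.56

∂u_i/∂s_i = α_i − 1, so country i contributes w_i if α_i > 1, else 0.
α_i > 1 for i ∈ {1}; NE contributions (16, 0), S = 16.
u_2 = (9 − 0) + 0.41·16 = 15.56.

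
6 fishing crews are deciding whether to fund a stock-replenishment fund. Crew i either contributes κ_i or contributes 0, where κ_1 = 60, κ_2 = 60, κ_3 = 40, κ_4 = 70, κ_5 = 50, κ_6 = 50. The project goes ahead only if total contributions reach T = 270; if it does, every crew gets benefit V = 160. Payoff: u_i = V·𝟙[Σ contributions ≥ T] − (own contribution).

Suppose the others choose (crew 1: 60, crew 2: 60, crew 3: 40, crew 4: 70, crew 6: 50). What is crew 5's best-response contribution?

0

Others' total = 280 ≥ 270; contributing adds cost 50 for no extra benefit.
Best response: 0.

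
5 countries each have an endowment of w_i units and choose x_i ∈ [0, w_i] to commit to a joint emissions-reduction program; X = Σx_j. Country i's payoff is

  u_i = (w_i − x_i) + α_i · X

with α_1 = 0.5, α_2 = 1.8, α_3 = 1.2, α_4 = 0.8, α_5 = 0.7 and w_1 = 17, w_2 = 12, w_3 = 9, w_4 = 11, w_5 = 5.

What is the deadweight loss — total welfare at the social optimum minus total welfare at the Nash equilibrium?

∂u_i/∂x_i = α_i − 1, so country i contributes w_i if α_i > 1, else 0.
α_i > 1 for i ∈ {2, 3}; NE contributions (0, 12, 9, 0, 0), X = 21.
W^NE = Σw_i − X^NE + (Σα_i)·X^NE = 54 + 4·21 = 138.
Planner: ∂(Σu_j)/∂x_i = Σα_j − 1 = 4 > 0, so everyone contributes w_i; X^SO = 54, W^SO = 54 + 4·54 = 270.
Deadweight loss = 132.

132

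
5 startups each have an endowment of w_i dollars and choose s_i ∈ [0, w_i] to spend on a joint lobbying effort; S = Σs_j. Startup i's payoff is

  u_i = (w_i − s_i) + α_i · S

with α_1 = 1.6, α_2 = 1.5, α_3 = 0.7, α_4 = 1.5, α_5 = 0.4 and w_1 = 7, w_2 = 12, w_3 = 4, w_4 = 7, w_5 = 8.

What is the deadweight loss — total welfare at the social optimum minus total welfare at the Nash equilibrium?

∂u_i/∂s_i = α_i − 1, so startup i contributes w_i if α_i > 1, else 0.
α_i > 1 for i ∈ {1, 2, 4}; NE contributions (7, 12, 0, 7, 0), S = 26.
W^NE = Σw_i − S^NE + (Σα_i)·S^NE = 38 + 4.7·26 = 160.2.
Planner: ∂(Σu_j)/∂s_i = Σα_j − 1 = 4.7 > 0, so everyone contributes w_i; S^SO = 38, W^SO = 38 + 4.7·38 = 216.6.
Deadweight loss = 56.4.

56.4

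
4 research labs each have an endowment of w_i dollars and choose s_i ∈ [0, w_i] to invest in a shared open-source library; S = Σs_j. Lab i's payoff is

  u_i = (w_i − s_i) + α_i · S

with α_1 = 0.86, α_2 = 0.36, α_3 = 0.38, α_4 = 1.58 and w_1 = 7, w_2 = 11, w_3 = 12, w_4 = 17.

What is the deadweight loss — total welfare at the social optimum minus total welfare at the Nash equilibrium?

65.4

∂u_i/∂s_i = α_i − 1, so lab i contributes w_i if α_i > 1, else 0.
α_i > 1 for i ∈ {4}; NE contributions (0, 0, 0, 17), S = 17.
W^NE = Σw_i − S^NE + (Σα_i)·S^NE = 47 + 2.18·17 = 84.06.
Planner: ∂(Σu_j)/∂s_i = Σα_j − 1 = 2.18 > 0, so everyone contributes w_i; S^SO = 47, W^SO = 47 + 2.18·47 = 149.46.
Deadweight loss = 65.4.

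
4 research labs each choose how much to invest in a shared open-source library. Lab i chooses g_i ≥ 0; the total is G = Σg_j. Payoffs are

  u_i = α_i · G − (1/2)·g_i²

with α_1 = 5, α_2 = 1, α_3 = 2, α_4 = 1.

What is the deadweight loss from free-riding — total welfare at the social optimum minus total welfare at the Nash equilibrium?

96.5

Lab i's FOC: ∂u_i/∂g_i = α_i − g_i = 0, so g_i* = α_i.
NE contributions = (5, 1, 2, 1); G = 9.
W^NE = (Σα)·G − ½Σα_i² = 9² − ½·31 = 65.5.
Planner sets g_i = Σα_j = 9 for every i, so G^SO = 4·9 = 36.
W^SO = (Σα)·G^SO − ½·4·(Σα)² = (4/2)·9² = 162.
Deadweight loss = W^SO − W^NE = 96.5.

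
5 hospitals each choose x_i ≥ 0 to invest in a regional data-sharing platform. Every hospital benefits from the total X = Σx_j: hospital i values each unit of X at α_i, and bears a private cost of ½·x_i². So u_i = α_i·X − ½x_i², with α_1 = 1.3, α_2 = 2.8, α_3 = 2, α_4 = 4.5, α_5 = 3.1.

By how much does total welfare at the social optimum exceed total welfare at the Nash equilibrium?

Hospital i's FOC: ∂u_i/∂x_i = α_i − x_i = 0, so x_i* = α_i.
NE contributions = (1.3, 2.8, 2, 4.5, 3.1); X = 13.7.
W^NE = (Σα)·X − ½Σα_i² = 13.7² − ½·43.39 = 165.995.
Planner sets x_i = Σα_j = 13.7 for every i, so X^SO = 5·13.7 = 68.5.
W^SO = (Σα)·X^SO − ½·5·(Σα)² = (5/2)·13.7² = 469.225.
Deadweight loss = W^SO − W^NE = 303.23.

303.23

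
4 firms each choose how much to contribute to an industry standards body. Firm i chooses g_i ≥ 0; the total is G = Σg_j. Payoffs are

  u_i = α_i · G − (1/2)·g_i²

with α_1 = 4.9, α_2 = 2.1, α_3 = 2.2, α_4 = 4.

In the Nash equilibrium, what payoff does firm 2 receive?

Firm i's FOC: ∂u_i/∂g_i = α_i − g_i = 0, so g_i* = α_i.
NE contributions = (4.9, 2.1, 2.2, 4); G = 13.2.
u_2 = α_2·G − ½·(g_2)² = 2.1·13.2 − ½·2.1² = 25.515.

25.515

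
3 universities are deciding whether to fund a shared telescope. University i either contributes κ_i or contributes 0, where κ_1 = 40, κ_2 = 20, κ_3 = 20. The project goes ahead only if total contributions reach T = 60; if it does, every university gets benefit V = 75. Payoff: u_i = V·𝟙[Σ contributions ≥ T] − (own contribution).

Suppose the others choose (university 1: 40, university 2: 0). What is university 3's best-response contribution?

20

Others' total = 40. Contributing 20 brings total to 60 ≥ 60: gain V − κ_3 = 55.
Best response: 20.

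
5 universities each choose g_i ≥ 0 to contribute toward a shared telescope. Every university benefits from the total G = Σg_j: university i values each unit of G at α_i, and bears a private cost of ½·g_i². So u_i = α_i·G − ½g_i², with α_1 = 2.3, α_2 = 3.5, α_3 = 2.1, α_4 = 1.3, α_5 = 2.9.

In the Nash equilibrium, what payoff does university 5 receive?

University i's FOC: ∂u_i/∂g_i = α_i − g_i = 0, so g_i* = α_i.
NE contributions = (2.3, 3.5, 2.1, 1.3, 2.9); G = 12.1.
u_5 = α_5·G − ½·(g_5)² = 2.9·12.1 − ½·2.9² = 30.885.

30.885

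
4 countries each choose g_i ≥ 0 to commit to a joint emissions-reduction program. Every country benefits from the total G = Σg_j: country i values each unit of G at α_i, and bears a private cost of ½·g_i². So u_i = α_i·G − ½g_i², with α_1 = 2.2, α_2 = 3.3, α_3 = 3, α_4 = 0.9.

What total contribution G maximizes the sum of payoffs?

37.6

Planner FOC: ∂(Σu_j)/∂g_i = (Σα_j) − g_i = 0, so g_i^SO = Σα_j = 9.4 for every i; G^SO = 37.6.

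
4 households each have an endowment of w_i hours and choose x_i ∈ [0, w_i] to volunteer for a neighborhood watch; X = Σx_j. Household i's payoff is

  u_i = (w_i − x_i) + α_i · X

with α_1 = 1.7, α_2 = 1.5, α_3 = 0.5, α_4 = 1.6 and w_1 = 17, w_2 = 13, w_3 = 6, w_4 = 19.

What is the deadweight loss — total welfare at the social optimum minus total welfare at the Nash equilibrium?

∂u_i/∂x_i = α_i − 1, so household i contributes w_i if α_i > 1, else 0.
α_i > 1 for i ∈ {1, 2, 4}; NE contributions (17, 13, 0, 19), X = 49.
W^NE = Σw_i − X^NE + (Σα_i)·X^NE = 55 + 4.3·49 = 265.7.
Planner: ∂(Σu_j)/∂x_i = Σα_j − 1 = 4.3 > 0, so everyone contributes w_i; X^SO = 55, W^SO = 55 + 4.3·55 = 291.5.
Deadweight loss = 25.8.

25.8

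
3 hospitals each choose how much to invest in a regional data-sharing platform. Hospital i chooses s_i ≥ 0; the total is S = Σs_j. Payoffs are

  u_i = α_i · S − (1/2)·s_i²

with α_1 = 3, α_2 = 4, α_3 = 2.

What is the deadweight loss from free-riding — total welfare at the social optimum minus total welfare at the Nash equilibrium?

55

Hospital i's FOC: ∂u_i/∂s_i = α_i − s_i = 0, so s_i* = α_i.
NE contributions = (3, 4, 2); S = 9.
W^NE = (Σα)·S − ½Σα_i² = 9² − ½·29 = 66.5.
Planner sets s_i = Σα_j = 9 for every i, so S^SO = 3·9 = 27.
W^SO = (Σα)·S^SO − ½·3·(Σα)² = (3/2)·9² = 121.5.
Deadweight loss = W^SO − W^NE = 55.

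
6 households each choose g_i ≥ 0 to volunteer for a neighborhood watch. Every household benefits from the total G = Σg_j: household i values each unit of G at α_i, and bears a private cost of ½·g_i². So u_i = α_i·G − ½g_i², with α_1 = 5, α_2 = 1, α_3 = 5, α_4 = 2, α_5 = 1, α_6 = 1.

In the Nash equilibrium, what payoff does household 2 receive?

14.5

Household i's FOC: ∂u_i/∂g_i = α_i − g_i = 0, so g_i* = α_i.
NE contributions = (5, 1, 5, 2, 1, 1); G = 15.
u_2 = α_2·G − ½·(g_2)² = 1·15 − ½·1² = 14.5.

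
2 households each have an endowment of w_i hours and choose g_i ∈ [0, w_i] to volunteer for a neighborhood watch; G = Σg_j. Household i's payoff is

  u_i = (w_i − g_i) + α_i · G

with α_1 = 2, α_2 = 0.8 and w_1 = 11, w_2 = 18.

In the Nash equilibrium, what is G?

∂u_i/∂g_i = α_i − 1, so household i contributes w_i if α_i > 1, else 0.
α_i > 1 for i ∈ {1}; NE contributions (11, 0), G = 11.

11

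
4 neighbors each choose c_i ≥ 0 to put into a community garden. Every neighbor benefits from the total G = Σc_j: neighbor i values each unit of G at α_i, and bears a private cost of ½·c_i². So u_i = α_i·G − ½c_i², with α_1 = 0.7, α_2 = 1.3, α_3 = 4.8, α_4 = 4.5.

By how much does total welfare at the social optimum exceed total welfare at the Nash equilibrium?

Neighbor i's FOC: ∂u_i/∂c_i = α_i − c_i = 0, so c_i* = α_i.
NE contributions = (0.7, 1.3, 4.8, 4.5); G = 11.3.
W^NE = (Σα)·G − ½Σα_i² = 11.3² − ½·45.47 = 104.955.
Planner sets c_i = Σα_j = 11.3 for every i, so G^SO = 4·11.3 = 45.2.
W^SO = (Σα)·G^SO − ½·4·(Σα)² = (4/2)·11.3² = 255.38.
Deadweight loss = W^SO − W^NE = 150.425.

150.425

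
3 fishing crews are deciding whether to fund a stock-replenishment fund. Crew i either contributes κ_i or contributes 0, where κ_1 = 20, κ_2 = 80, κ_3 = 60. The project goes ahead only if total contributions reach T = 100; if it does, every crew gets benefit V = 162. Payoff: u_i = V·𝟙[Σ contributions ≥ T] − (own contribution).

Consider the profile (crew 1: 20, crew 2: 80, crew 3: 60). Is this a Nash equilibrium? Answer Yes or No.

No

Total = 160 ≥ 100: provided.
Crew 1 (pledges 20, payoff 142): dropping to 0 → total 140, payoff 162. Profitable deviation.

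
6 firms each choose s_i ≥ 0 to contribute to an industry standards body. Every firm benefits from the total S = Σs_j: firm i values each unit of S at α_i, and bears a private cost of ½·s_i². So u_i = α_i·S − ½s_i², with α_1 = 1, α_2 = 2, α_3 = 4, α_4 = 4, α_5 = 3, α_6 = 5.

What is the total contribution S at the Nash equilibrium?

Firm i's FOC: ∂u_i/∂s_i = α_i − s_i = 0, so s_i* = α_i.
NE contributions = (1, 2, 4, 4, 3, 5); S = 19.

19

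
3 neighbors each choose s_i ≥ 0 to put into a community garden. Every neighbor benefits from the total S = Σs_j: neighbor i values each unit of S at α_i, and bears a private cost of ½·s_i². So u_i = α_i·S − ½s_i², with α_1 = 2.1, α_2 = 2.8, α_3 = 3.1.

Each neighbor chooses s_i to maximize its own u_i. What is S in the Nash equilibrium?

8

Neighbor i's FOC: ∂u_i/∂s_i = α_i − s_i = 0, so s_i* = α_i.
NE contributions = (2.1, 2.8, 3.1); S = 8.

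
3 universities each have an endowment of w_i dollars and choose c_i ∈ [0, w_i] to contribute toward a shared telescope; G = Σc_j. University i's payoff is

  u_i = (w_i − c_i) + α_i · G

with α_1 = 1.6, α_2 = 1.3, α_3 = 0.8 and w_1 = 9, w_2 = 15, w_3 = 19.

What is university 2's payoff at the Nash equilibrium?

∂u_i/∂c_i = α_i − 1, so university i contributes w_i if α_i > 1, else 0.
α_i > 1 for i ∈ {1, 2}; NE contributions (9, 15, 0), G = 24.
u_2 = (15 − 15) + 1.3·24 = 31.2.

31.2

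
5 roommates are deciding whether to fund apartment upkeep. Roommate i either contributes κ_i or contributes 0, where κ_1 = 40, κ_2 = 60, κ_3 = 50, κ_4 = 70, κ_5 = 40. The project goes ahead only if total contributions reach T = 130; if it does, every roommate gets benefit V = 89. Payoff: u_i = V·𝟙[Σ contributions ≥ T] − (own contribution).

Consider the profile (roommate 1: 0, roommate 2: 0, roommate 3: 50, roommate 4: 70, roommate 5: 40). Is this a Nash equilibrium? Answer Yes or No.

Yes

Total = 160 ≥ 130: provided.
Roommate 1 (pledges 0, payoff 89): pledging 40 → total 200, payoff 49. No gain.
Roommate 2 (pledges 0, payoff 89): pledging 60 → total 220, payoff 29. No gain.
Roommate 3 (pledges 50, payoff 39): dropping to 0 → total 110, payoff 0. No gain.
Roommate 4 (pledges 70, payoff 19): dropping to 0 → total 90, payoff 0. No gain.
Roommate 5 (pledges 40, payoff 49): dropping to 0 → total 120, payoff 0. No gain.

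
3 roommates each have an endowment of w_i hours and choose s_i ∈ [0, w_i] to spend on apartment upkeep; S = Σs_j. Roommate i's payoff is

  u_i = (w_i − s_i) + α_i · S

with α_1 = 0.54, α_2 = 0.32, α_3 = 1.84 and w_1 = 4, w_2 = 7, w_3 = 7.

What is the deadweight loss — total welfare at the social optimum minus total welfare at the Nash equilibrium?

∂u_i/∂s_i = α_i − 1, so roommate i contributes w_i if α_i > 1, else 0.
α_i > 1 for i ∈ {3}; NE contributions (0, 0, 7), S = 7.
W^NE = Σw_i − S^NE + (Σα_i)·S^NE = 18 + 1.7·7 = 29.9.
Planner: ∂(Σu_j)/∂s_i = Σα_j − 1 = 1.7 > 0, so everyone contributes w_i; S^SO = 18, W^SO = 18 + 1.7·18 = 48.6.
Deadweight loss = 18.7.

18.7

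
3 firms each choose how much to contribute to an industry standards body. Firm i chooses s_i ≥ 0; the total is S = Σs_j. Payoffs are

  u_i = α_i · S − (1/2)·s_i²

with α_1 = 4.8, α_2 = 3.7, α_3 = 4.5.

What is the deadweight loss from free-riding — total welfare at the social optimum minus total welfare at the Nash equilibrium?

Firm i's FOC: ∂u_i/∂s_i = α_i − s_i = 0, so s_i* = α_i.
NE contributions = (4.8, 3.7, 4.5); S = 13.
W^NE = (Σα)·S − ½Σα_i² = 13² − ½·56.98 = 140.51.
Planner sets s_i = Σα_j = 13 for every i, so S^SO = 3·13 = 39.
W^SO = (Σα)·S^SO − ½·3·(Σα)² = (3/2)·13² = 253.5.
Deadweight loss = W^SO − W^NE = 112.99.

112.99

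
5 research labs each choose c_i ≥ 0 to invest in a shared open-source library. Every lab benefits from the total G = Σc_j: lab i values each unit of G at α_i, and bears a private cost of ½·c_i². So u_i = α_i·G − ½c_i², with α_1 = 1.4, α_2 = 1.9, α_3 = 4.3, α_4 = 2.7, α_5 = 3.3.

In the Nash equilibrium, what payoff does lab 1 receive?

18.06

Lab i's FOC: ∂u_i/∂c_i = α_i − c_i = 0, so c_i* = α_i.
NE contributions = (1.4, 1.9, 4.3, 2.7, 3.3); G = 13.6.
u_1 = α_1·G − ½·(c_1)² = 1.4·13.6 − ½·1.4² = 18.06.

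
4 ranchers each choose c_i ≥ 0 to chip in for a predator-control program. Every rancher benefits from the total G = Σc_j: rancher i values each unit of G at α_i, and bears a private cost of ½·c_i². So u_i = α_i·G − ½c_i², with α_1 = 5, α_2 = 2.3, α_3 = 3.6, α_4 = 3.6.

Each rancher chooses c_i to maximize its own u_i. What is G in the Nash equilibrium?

14.5

Rancher i's FOC: ∂u_i/∂c_i = α_i − c_i = 0, so c_i* = α_i.
NE contributions = (5, 2.3, 3.6, 3.6); G = 14.5.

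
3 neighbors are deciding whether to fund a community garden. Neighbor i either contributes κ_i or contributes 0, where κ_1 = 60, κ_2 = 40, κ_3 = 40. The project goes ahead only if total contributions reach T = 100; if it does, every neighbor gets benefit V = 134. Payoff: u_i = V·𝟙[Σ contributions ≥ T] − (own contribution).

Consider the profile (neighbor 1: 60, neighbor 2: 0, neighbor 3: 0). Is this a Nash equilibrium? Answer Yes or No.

Total = 60 < 100: not provided.
Neighbor 1 (pledges 60, payoff -60): dropping to 0 → total 0, payoff 0. Profitable deviation.

No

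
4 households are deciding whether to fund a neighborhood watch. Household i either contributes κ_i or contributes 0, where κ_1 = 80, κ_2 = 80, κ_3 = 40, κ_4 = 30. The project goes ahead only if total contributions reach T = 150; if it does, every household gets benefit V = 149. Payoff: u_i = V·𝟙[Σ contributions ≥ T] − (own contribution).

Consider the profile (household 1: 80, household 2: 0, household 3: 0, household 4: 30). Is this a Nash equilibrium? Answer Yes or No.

Total = 110 < 150: not provided.
Household 1 (pledges 80, payoff -80): dropping to 0 → total 30, payoff 0. Profitable deviation.

No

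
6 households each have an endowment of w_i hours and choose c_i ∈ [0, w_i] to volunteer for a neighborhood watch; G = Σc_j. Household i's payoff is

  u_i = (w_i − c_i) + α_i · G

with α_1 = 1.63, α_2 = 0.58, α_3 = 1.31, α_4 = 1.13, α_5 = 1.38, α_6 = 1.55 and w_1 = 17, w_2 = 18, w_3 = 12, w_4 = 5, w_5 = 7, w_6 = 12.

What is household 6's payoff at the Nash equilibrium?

82.15

∂u_i/∂c_i = α_i − 1, so household i contributes w_i if α_i > 1, else 0.
α_i > 1 for i ∈ {1, 3, 4, 5, 6}; NE contributions (17, 0, 12, 5, 7, 12), G = 53.
u_6 = (12 − 12) + 1.55·53 = 82.15.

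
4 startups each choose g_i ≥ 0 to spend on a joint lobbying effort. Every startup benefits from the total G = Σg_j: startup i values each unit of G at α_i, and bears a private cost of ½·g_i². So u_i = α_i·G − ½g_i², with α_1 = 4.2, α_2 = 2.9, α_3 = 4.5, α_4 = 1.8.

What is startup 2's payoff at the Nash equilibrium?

Startup i's FOC: ∂u_i/∂g_i = α_i − g_i = 0, so g_i* = α_i.
NE contributions = (4.2, 2.9, 4.5, 1.8); G = 13.4.
u_2 = α_2·G − ½·(g_2)² = 2.9·13.4 − ½·2.9² = 34.655.

34.655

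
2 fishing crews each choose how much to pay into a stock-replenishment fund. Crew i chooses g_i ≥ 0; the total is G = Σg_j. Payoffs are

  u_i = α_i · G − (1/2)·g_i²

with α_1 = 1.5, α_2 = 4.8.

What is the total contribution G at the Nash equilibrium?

Crew i's FOC: ∂u_i/∂g_i = α_i − g_i = 0, so g_i* = α_i.
NE contributions = (1.5, 4.8); G = 6.3.

6.3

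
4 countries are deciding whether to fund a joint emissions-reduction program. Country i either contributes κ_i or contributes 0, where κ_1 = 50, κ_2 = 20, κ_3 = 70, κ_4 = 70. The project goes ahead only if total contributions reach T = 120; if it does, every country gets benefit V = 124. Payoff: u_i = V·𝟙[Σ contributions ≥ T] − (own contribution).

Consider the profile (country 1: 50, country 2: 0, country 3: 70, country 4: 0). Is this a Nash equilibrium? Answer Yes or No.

Yes

Total = 120 ≥ 120: provided.
Country 1 (pledges 50, payoff 74): dropping to 0 → total 70, payoff 0. No gain.
Country 2 (pledges 0, payoff 124): pledging 20 → total 140, payoff 104. No gain.
Country 3 (pledges 70, payoff 54): dropping to 0 → total 50, payoff 0. No gain.
Country 4 (pledges 0, payoff 124): pledging 70 → total 190, payoff 54. No gain.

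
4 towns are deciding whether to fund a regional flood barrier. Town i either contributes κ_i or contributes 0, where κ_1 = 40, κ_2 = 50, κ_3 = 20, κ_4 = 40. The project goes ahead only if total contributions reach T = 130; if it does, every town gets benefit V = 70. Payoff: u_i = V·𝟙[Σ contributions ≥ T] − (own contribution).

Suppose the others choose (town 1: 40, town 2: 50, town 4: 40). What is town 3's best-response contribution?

Others' total = 130 ≥ 130; contributing adds cost 20 for no extra benefit.
Best response: 0.

0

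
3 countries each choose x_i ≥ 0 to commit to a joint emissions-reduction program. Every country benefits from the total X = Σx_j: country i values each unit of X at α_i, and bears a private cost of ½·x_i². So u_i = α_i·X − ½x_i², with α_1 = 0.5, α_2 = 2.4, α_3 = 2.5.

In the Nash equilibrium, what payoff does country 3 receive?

Country i's FOC: ∂u_i/∂x_i = α_i − x_i = 0, so x_i* = α_i.
NE contributions = (0.5, 2.4, 2.5); X = 5.4.
u_3 = α_3·X − ½·(x_3)² = 2.5·5.4 − ½·2.5² = 10.375.

10.375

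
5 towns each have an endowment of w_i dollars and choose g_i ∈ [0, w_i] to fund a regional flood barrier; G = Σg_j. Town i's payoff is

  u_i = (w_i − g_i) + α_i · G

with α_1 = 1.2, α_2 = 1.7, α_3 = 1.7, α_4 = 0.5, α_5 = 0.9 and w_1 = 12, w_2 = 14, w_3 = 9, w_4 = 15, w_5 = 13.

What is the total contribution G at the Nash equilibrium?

35

∂u_i/∂g_i = α_i − 1, so town i contributes w_i if α_i > 1, else 0.
α_i > 1 for i ∈ {1, 2, 3}; NE contributions (12, 14, 9, 0, 0), G = 35.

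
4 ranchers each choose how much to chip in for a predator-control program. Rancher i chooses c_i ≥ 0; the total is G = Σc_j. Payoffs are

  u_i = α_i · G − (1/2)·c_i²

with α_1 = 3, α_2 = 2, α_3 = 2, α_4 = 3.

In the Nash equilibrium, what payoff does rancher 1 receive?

25.5

Rancher i's FOC: ∂u_i/∂c_i = α_i − c_i = 0, so c_i* = α_i.
NE contributions = (3, 2, 2, 3); G = 10.
u_1 = α_1·G − ½·(c_1)² = 3·10 − ½·3² = 25.5.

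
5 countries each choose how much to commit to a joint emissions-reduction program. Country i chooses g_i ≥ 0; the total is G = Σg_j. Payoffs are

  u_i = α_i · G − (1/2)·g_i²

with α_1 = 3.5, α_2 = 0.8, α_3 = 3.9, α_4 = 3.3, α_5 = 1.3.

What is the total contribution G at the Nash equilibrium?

12.8

Country i's FOC: ∂u_i/∂g_i = α_i − g_i = 0, so g_i* = α_i.
NE contributions = (3.5, 0.8, 3.9, 3.3, 1.3); G = 12.8.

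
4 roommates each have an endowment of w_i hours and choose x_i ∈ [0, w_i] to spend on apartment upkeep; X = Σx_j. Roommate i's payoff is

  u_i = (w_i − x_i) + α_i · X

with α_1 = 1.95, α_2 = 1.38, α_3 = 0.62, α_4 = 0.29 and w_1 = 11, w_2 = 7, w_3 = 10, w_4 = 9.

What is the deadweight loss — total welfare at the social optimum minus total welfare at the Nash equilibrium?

61.56

∂u_i/∂x_i = α_i − 1, so roommate i contributes w_i if α_i > 1, else 0.
α_i > 1 for i ∈ {1, 2}; NE contributions (11, 7, 0, 0), X = 18.
W^NE = Σw_i − X^NE + (Σα_i)·X^NE = 37 + 3.24·18 = 95.32.
Planner: ∂(Σu_j)/∂x_i = Σα_j − 1 = 3.24 > 0, so everyone contributes w_i; X^SO = 37, W^SO = 37 + 3.24·37 = 156.88.
Deadweight loss = 61.56.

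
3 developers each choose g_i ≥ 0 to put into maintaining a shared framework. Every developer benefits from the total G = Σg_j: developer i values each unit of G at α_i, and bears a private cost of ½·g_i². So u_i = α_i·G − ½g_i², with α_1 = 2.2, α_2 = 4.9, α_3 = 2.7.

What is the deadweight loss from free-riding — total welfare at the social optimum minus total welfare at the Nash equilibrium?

66.09

Developer i's FOC: ∂u_i/∂g_i = α_i − g_i = 0, so g_i* = α_i.
NE contributions = (2.2, 4.9, 2.7); G = 9.8.
W^NE = (Σα)·G − ½Σα_i² = 9.8² − ½·36.14 = 77.97.
Planner sets g_i = Σα_j = 9.8 for every i, so G^SO = 3·9.8 = 29.4.
W^SO = (Σα)·G^SO − ½·3·(Σα)² = (3/2)·9.8² = 144.06.
Deadweight loss = W^SO − W^NE = 66.09.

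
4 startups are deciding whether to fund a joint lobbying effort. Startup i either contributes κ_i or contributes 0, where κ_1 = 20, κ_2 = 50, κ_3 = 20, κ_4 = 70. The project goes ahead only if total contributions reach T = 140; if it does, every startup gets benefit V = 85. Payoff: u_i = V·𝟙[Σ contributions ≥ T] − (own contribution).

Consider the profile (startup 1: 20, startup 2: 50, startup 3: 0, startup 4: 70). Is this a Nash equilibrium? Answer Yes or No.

Total = 140 ≥ 140: provided.
Startup 1 (pledges 20, payoff 65): dropping to 0 → total 120, payoff 0. No gain.
Startup 2 (pledges 50, payoff 35): dropping to 0 → total 90, payoff 0. No gain.
Startup 3 (pledges 0, payoff 85): pledging 20 → total 160, payoff 65. No gain.
Startup 4 (pledges 70, payoff 15): dropping to 0 → total 70, payoff 0. No gain.

Yes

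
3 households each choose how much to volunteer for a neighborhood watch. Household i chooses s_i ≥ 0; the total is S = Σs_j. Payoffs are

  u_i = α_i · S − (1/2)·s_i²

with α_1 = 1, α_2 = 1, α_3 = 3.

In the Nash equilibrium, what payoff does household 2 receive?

Household i's FOC: ∂u_i/∂s_i = α_i − s_i = 0, so s_i* = α_i.
NE contributions = (1, 1, 3); S = 5.
u_2 = α_2·S − ½·(s_2)² = 1·5 − ½·1² = 4.5.

4.5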